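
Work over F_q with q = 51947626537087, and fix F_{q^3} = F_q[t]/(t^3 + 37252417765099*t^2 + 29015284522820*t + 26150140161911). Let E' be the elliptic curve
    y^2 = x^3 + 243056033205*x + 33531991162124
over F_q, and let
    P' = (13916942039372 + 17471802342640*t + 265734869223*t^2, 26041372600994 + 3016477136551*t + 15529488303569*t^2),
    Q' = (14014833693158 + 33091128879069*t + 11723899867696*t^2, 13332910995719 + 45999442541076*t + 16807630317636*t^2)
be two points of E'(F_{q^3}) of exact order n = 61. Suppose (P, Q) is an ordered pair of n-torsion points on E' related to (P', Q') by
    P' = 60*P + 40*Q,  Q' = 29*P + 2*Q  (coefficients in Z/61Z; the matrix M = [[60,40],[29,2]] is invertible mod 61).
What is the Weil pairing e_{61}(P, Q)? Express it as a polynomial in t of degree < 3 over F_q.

31892257852766 + 36356081226022*t + 19454674504529*t^2

e_{61} is bilinear + alternating on E[61], so e_{61}(60*P + 40*Q, 29*P + 2*Q) = e_{61}(P,Q)^(60*2-40*29).
Inverting 58 mod 61: 20. Thus e_{61}(P,Q) = e(P',Q')^{20}.
n = 61 = (111101)_2 (6 bits, wt 5); accumulate f_{61,P'}(Q'+S)/f_{61,P'}(S) along the 5-step ladder.
The quotient is 29353902192558 + 31437680778113*t + 20976337733965*t^2.
Hence e(P,Q) = 31892257852766 + 36356081226022*t + 19454674504529*t^2 in F_{51947626537087^3}^*.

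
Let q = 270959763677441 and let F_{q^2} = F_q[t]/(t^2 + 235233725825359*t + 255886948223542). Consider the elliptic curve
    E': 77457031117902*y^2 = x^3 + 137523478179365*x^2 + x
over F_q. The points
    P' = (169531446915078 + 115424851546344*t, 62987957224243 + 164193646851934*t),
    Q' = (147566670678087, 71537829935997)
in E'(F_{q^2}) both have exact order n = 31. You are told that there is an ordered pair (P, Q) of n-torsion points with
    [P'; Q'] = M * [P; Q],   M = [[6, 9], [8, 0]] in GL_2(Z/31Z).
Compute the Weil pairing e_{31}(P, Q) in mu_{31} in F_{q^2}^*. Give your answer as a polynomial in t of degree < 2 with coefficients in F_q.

Since e_{31}(P,P)=e_{31}(Q,Q)=1 and e_{31}(Q,P)=e_{31}(P,Q)^{-1}, expanding e_{31}(6*P + 9*Q,8*P) leaves e(P,Q)^det(M).
det M = 6*0 - 9*8 = -72 = 21 (mod 31); 21^{-1} = 3 (mod 31).
Montgomery->Weierstrass: x_W = 81131239975892*x+84394583692445, y_W=81131239975892*y on F_{270959763677441}; lands on y^2=x^3+198892619135904*x+234217379739683.
n = 31 = (11111)_2 (5 bits, wt 5); accumulate f_{31,P'}(Q'+S)/f_{31,P'}(S) along the 4-step ladder.
So e_{31}(P',Q') = 135091428990387 + 191717142987360*t.
Thus e_{31}(P,Q) = 250668093453780 + 89716343951201*t.

250668093453780 + 89716343951201*t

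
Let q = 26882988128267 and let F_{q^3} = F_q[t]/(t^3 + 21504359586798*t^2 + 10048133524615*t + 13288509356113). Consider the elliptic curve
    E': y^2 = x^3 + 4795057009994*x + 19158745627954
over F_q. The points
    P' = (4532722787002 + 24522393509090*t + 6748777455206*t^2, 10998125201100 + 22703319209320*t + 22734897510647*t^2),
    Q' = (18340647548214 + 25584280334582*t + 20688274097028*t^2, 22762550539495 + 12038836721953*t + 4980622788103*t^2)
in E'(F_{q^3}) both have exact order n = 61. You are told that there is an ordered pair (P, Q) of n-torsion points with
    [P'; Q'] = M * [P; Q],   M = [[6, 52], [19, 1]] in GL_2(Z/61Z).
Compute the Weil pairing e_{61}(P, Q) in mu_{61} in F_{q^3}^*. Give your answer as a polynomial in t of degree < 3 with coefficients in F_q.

12952150688354 + 25919727242799*t + 21933671751056*t^2

Under M = [[6,52],[19,1]] in GL_2(Z/61), e_{61}(P',Q') = e_{61}(P,Q)^(6*1-52*19 mod 61).
Inverting 55 mod 61: 10. Thus e_{61}(P,Q) = e(P',Q')^{10}.
Miller loop for e_{61} over F_{26882988128267^3}: bits of 61 = 111101; 5 double steps + 4 add steps, l/v at each.
e_{61}(P',Q') = 4765824720457 + 11297455512041*t + 14824369339484*t^2.
Raise to 10: e(P,Q) = 12952150688354 + 25919727242799*t + 21933671751056*t^2 in mu_{61}.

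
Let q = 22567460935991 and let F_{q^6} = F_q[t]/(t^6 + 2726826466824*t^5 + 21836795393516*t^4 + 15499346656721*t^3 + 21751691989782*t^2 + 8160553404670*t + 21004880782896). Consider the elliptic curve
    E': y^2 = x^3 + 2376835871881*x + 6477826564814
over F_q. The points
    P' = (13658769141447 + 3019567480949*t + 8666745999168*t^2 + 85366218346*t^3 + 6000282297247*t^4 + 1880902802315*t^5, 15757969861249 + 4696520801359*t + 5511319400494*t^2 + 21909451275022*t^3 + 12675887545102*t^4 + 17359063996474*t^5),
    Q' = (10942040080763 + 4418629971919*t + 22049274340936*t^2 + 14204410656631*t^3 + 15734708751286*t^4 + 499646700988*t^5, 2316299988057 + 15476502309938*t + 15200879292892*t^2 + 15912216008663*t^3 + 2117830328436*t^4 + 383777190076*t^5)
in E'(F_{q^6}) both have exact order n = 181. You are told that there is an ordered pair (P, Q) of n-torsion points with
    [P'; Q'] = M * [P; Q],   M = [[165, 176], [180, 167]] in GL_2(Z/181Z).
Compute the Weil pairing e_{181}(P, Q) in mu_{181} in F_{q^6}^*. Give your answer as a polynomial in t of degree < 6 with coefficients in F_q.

Since e_{181}(P,P)=e_{181}(Q,Q)=1 and e_{181}(Q,P)=e_{181}(P,Q)^{-1}, expanding e_{181}(165*P + 176*Q,180*P + 167*Q) leaves e(P,Q)^det(M).
So e_{181}(P,Q) = e_{181}(P',Q')^{81}, since 38*81 = 1 mod 181.
8-bit Miller (10110101) on E'/F_{22567460935991} with a'=2376835871881, b'=6477826564814: accumulate tangent/chord ratios at Q'+S and P'+S'.
So e_{181}(P',Q') = 20350626741997 + 8003049536098*t + 1691732593140*t^2 + 22182947473460*t^3 + 21930171392251*t^4 + 19057014590043*t^5.
Hence e(P,Q) = 489027883128 + 1742783560575*t + 17842787553078*t^2 + 12042383466399*t^3 + 12510697618717*t^4 + 13249240107496*t^5 in F_{22567460935991^6}^*.

489027883128 + 1742783560575*t + 17842787553078*t^2 + 12042383466399*t^3 + 12510697618717*t^4 + 13249240107496*t^5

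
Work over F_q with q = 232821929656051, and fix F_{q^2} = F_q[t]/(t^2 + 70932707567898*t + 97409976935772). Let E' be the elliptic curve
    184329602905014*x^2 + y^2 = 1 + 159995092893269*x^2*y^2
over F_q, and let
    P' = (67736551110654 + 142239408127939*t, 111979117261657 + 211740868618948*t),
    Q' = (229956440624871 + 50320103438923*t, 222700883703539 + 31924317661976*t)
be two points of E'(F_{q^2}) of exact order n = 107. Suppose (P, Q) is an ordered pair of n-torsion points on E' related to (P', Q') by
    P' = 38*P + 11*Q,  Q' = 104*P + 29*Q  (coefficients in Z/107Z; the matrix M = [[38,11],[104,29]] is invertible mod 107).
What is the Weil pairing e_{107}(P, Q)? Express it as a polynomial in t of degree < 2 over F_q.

129276809325446 + 91764941489983*t

The 107-Weil pairing on E[107] over F_{232821929656051} is alternating-bilinear: e_{107}(P',Q') = e_{107}(P,Q)^det(M).
det M = 38*29 - 11*104 = -42 = 65 (mod 107); 65^{-1} = 28 (mod 107).
Edwards->Montgomery: u=(1+y)/(1-y), v=u/x -> 7898854515994v^2=u^3+160694221016435u^2+u; then x_W=64289109916949u+96191104242389: y^2=x^3+110401781343616*x+24162567846966.
Run Miller on y^2=x^3+110401781343616*x+24162567846966 over F_{232821929656051}: ladder 1101011 (7 bits); e = f_P(D_Q)/f_Q(D_P).
Miller gives e_{107}(P',Q') = 226027410913319 + 135992511460667*t in F_{232821929656051^2}.
Hence e(P,Q) = 129276809325446 + 91764941489983*t in F_{232821929656051^2}^*.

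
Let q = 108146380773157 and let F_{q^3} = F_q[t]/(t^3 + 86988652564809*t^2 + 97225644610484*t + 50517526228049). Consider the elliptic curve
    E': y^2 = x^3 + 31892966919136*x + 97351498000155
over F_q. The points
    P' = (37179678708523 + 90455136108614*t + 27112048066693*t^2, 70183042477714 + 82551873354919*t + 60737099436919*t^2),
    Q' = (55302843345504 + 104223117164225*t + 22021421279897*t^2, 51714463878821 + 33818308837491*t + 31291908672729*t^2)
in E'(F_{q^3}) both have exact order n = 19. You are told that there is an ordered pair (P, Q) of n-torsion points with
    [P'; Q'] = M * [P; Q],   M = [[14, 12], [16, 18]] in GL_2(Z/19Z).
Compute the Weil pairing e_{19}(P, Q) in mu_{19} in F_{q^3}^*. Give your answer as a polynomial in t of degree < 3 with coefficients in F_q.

68617563402493 + 56993376605981*t + 49073909964768*t^2

e_{19}(aP+bQ,cP+dQ) = e_{19}(P,Q)^(ad-bc); with (a,b,c,d)=(14,12,16,18) this gives the det-19 law.
So e_{19}(P,Q) = e_{19}(P',Q')^{13}, since 3*13 = 1 mod 19.
n = 19 = (10011)_2 (5 bits, wt 3); accumulate f_{19,P'}(Q'+S)/f_{19,P'}(S) along the 4-step ladder.
The quotient is 80462084581720 + 74864319997882*t + 74224618931936*t^2.
e_{19}(P,Q) = (80462084581720 + 74864319997882*t + 74224618931936*t^2)^{13} = 68617563402493 + 56993376605981*t + 49073909964768*t^2.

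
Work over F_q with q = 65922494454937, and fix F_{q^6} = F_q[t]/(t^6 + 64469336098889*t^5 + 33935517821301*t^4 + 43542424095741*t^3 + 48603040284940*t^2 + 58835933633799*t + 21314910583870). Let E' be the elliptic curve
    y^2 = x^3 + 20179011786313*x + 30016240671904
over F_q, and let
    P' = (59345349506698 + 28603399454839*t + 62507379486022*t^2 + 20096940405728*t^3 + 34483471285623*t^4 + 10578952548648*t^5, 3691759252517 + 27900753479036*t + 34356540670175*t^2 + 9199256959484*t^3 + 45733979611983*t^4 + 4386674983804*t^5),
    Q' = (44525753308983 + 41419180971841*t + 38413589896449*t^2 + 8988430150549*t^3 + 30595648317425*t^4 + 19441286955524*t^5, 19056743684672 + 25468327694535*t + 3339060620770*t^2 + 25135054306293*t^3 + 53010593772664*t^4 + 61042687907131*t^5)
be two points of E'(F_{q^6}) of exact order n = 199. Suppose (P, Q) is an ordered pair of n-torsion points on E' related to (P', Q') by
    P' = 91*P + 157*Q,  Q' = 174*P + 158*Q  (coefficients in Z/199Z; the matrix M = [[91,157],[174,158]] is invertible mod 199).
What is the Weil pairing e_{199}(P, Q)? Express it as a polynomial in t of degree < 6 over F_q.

e_{199}(aP+bQ,cP+dQ) = e_{199}(P,Q)^(ad-bc); with (a,b,c,d)=(91,157,174,158) this gives the det-199 law.
Hence e(P,Q) = e(P',Q')^{159} where 159 = 194^{-1} mod 199.
Build f_{199,P'} and f_{199,Q'} via the 8-bit ladder of 199=11000111_2; evaluate at shifted divisors; quotient in F_{65922494454937^6}.
f_P(D_Q)/f_Q(D_P) = 32833203937384 + 51169865695734*t + 7737849451500*t^2 + 53885735202571*t^3 + 51883653022286*t^4 + 40480757224623*t^5.
(32833203937384 + 51169865695734*t + 7737849451500*t^2 + 53885735202571*t^3 + 51883653022286*t^4 + 40480757224623*t^5)^{159} mod (65922494454937,f) = 40076365777317 + 34737119213770*t + 45762140759729*t^2 + 43474008452841*t^3 + 44160809451352*t^4 + 37915501099042*t^5.

40076365777317 + 34737119213770*t + 45762140759729*t^2 + 43474008452841*t^3 + 44160809451352*t^4 + 37915501099042*t^5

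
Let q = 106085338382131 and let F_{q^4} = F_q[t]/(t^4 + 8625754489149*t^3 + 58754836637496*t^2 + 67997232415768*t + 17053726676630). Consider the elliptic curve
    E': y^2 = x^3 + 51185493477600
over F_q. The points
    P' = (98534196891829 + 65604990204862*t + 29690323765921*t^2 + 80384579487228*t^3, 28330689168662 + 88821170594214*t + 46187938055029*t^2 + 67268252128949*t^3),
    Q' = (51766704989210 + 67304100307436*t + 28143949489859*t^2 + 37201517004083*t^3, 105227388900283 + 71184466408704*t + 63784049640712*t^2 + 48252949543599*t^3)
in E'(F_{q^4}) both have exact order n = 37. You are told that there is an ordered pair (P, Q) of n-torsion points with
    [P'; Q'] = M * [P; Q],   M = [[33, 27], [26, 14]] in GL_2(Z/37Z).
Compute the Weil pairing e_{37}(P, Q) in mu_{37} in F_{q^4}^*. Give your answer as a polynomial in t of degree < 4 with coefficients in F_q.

Alternating bilinearity on E[37] (values in mu_{37} in F_{106085338382131^4}) gives e(P',Q') = e(P,Q)^det(M).
Inverting 19 mod 37: 2. Thus e_{37}(P,Q) = e(P',Q')^{2}.
Build f_{37,P'} and f_{37,Q'} via the 6-bit ladder of 37=100101_2; evaluate at shifted divisors; quotient in F_{106085338382131^4}.
f_P(D_Q)/f_Q(D_P) = 90044856367802 + 54015597321555*t + 105627712323165*t^2 + 61000190869434*t^3.
Raise to 2: e(P,Q) = 93897438553589 + 33082521385985*t + 98585946389540*t^2 + 23558445030767*t^3 in mu_{37}.

93897438553589 + 33082521385985*t + 98585946389540*t^2 + 23558445030767*t^3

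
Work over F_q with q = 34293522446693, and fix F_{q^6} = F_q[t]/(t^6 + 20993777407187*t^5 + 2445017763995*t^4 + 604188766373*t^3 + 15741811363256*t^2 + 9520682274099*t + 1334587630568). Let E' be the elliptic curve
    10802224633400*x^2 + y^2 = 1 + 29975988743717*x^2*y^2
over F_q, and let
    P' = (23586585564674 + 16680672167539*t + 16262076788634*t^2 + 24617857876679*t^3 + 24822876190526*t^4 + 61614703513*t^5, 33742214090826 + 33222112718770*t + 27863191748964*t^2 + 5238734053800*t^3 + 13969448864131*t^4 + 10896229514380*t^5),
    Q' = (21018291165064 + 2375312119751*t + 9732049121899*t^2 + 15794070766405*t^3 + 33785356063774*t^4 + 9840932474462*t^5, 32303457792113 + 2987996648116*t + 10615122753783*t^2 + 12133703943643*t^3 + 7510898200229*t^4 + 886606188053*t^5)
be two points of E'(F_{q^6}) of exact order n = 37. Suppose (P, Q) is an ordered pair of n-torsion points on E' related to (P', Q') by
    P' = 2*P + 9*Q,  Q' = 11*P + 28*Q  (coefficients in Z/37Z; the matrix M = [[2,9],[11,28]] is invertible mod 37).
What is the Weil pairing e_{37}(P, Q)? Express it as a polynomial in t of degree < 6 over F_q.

1544679805166 + 16236574328712*t + 11349752938348*t^2 + 16111544645165*t^3 + 33691433967686*t^4 + 27057143754574*t^5

Since e_{37}(P,P)=e_{37}(Q,Q)=1 and e_{37}(Q,P)=e_{37}(P,Q)^{-1}, expanding e_{37}(2*P + 9*Q,11*P + 28*Q) leaves e(P,Q)^det(M).
Hence e(P,Q) = e(P',Q')^{6} where 6 = 31^{-1} mod 37.
Map (x,y)_Ed via u=(1+y)/(1-y), v=(1+y)/((1-y)x) to Montgomery A=1164392193067,B=22518237503532; then to (a',b')=(18474002676354,25753935136810).
Run Miller on y^2=x^3+18474002676354*x+25753935136810 over F_{34293522446693}: ladder 100101 (6 bits); e = f_P(D_Q)/f_Q(D_P).
The quotient is 14890117046699 + 33347738557796*t + 2230318105837*t^2 + 30270048049698*t^3 + 19254941713533*t^4 + 6344457951869*t^5.
Finally e_{37}(P,Q) = 1544679805166 + 16236574328712*t + 11349752938348*t^2 + 16111544645165*t^3 + 33691433967686*t^4 + 27057143754574*t^5.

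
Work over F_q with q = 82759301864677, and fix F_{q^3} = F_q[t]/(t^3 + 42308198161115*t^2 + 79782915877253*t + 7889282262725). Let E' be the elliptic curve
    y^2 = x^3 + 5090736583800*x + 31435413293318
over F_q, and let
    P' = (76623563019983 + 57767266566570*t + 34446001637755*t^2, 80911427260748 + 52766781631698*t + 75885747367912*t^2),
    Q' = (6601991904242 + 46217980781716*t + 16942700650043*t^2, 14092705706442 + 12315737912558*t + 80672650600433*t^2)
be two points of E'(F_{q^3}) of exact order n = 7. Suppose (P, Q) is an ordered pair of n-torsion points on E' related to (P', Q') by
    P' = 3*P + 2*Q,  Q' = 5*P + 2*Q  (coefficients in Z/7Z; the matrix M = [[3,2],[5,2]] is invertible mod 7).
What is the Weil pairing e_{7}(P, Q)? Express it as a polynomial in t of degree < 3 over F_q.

59614025197449 + 28280638133148*t + 42417609671098*t^2

Alternating bilinearity on E[7] (values in mu_{7} in F_{82759301864677^3}) gives e(P',Q') = e(P,Q)^det(M).
det(M) mod 7 = 3; its inverse in (Z/7)^* is 5 (check: 3*5 mod 7 = 1).
Run Miller on y^2=x^3+5090736583800*x+31435413293318 over F_{82759301864677}: ladder 111 (3 bits); e = f_P(D_Q)/f_Q(D_P).
Result: e(P',Q') = 7132901160125 + 30523596764830*t + 62103160405237*t^2.
Thus e_{7}(P,Q) = 59614025197449 + 28280638133148*t + 42417609671098*t^2.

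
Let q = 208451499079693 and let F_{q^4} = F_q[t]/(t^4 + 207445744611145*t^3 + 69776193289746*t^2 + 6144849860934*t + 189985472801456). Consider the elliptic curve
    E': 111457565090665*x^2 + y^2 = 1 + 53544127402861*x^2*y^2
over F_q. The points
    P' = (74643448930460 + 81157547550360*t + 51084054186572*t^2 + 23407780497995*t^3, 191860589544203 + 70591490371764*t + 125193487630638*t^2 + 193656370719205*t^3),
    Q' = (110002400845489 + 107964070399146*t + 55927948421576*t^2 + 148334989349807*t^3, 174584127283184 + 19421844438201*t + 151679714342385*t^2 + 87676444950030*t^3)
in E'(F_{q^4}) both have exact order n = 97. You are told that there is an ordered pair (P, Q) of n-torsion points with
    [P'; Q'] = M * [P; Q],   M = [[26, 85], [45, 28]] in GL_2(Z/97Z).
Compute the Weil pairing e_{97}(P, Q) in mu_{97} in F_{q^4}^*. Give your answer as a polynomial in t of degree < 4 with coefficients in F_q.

Since e_{97}(P,P)=e_{97}(Q,Q)=1 and e_{97}(Q,P)=e_{97}(P,Q)^{-1}, expanding e_{97}(26*P + 85*Q,45*P + 28*Q) leaves e(P,Q)^det(M).
det M = 26*28 - 85*45 = -3097 = 7 (mod 97); 7^{-1} = 14 (mod 97).
Edwards->Montgomery: u=(1+y)/(1-y), v=u/x -> 77877097670852v^2=u^3+151546533301199u^2+u; then x_W=14478359421951u+166467948135383: y^2=x^3+32187772324050.
Double-and-add over 1100001: 7-1 doublings, 3-1 additions; each step l_{T,T}/v_{2T} or l_{T,P'}/v at Q'+S for random S.
So e_{97}(P',Q') = 87843695363547 + 6477498911605*t + 162779911697429*t^2 + 123940295464489*t^3.
Finally e_{97}(P,Q) = 124500047515467 + 113372265835572*t + 56509902177726*t^2 + 32886984421244*t^3.

124500047515467 + 113372265835572*t + 56509902177726*t^2 + 32886984421244*t^3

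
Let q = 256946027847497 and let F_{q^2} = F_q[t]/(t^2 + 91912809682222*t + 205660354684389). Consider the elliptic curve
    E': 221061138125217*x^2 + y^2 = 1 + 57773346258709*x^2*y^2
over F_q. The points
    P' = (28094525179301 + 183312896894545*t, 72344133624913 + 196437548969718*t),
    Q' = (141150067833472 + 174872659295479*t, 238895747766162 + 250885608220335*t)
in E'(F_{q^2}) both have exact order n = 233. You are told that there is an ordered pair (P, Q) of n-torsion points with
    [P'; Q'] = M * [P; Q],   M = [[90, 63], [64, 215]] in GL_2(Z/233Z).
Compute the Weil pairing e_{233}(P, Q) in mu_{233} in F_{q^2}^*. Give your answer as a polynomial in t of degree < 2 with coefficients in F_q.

75131634593997 + 243333428217567*t

The 233-Weil pairing on E[233] over F_{256946027847497} is alternating-bilinear: e_{233}(P',Q') = e_{233}(P,Q)^det(M).
det M = 90*215 - 63*64 = 15318 = 173 (mod 233); 173^{-1} = 66 (mod 233).
Edwards->Montgomery: u=(1+y)/(1-y), v=u/x -> 2888537121930v^2=u^3+32211501511801u^2+u; then x_W=40821947966627u+217769765962319: y^2=x^3+231563667240146*x.
Build f_{233,P'} and f_{233,Q'} via the 8-bit ladder of 233=11101001_2; evaluate at shifted divisors; quotient in F_{256946027847497^2}.
So e_{233}(P',Q') = 11239933286996 + 152886810530092*t.
(11239933286996 + 152886810530092*t)^{66} mod (256946027847497,f) = 75131634593997 + 243333428217567*t.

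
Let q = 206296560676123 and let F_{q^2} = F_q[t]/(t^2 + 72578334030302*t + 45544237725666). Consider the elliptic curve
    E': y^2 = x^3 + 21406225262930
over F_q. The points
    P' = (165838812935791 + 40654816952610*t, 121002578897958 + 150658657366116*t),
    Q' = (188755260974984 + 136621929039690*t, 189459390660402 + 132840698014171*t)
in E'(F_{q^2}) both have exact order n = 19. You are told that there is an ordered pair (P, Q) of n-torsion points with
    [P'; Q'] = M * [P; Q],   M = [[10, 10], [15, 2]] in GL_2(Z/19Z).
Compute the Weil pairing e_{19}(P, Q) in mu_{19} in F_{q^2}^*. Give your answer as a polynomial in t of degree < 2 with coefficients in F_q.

179220227734525 + 65267472817381*t

Under M = [[10,10],[15,2]] in GL_2(Z/19), e_{19}(P',Q') = e_{19}(P,Q)^(10*2-10*15 mod 19).
10*2 - 10*15 = -130; reduced mod 19: det = 3, inverse 13.
n = 19 = (10011)_2 (5 bits, wt 3); accumulate f_{19,P'}(Q'+S)/f_{19,P'}(S) along the 4-step ladder.
Miller gives e_{19}(P',Q') = 159643952403293 + 23407686282470*t in F_{206296560676123^2}.
Hence e(P,Q) = 179220227734525 + 65267472817381*t in F_{206296560676123^2}^*.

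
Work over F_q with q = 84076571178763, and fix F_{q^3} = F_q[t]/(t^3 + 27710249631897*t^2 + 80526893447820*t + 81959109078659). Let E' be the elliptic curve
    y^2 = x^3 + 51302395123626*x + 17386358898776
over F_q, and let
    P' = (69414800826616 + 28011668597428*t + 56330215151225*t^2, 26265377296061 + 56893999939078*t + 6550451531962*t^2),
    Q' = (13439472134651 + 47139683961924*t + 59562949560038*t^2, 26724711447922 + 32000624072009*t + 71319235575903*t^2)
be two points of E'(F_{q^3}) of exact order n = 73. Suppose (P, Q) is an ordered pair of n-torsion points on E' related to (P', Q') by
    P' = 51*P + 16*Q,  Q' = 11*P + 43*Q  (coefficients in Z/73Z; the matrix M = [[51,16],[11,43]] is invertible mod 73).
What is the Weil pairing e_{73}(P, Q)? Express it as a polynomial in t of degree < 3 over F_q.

The 73-Weil pairing on E[73] over F_{84076571178763} is alternating-bilinear: e_{73}(P',Q') = e_{73}(P,Q)^det(M).
det M = 51*43 - 16*11 = 2017 = 46 (mod 73); 46^{-1} = 27 (mod 73).
7-bit Miller (1001001) on E'/F_{84076571178763} with a'=51302395123626, b'=17386358898776: accumulate tangent/chord ratios at Q'+S and P'+S'.
Result: e(P',Q') = 10579768233051 + 68485512599494*t + 19767083493052*t^2.
Hence e(P,Q) = 24942456163366 + 20845925345327*t + 28486151283420*t^2 in F_{84076571178763^3}^*.

24942456163366 + 20845925345327*t + 28486151283420*t^2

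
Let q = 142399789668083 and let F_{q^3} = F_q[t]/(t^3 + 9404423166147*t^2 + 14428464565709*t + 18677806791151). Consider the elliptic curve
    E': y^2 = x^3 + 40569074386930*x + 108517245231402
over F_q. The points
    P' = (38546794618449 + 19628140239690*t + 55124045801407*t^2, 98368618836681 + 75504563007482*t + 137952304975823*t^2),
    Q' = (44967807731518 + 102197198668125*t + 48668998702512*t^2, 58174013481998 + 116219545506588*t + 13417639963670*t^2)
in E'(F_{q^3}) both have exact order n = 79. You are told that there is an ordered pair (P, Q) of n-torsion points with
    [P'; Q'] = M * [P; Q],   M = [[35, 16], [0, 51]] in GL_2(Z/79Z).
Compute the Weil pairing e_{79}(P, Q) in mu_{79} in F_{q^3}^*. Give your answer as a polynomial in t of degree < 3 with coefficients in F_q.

e_{79} is bilinear + alternating on E[79], so e_{79}(35*P + 16*Q, 51*Q) = e_{79}(P,Q)^(35*51-16*0).
So e_{79}(P,Q) = e_{79}(P',Q')^{37}, since 47*37 = 1 mod 79.
n = 79 = (1001111)_2 (7 bits, wt 5); accumulate f_{79,P'}(Q'+S)/f_{79,P'}(S) along the 6-step ladder.
Result: e(P',Q') = 91297157443645 + 93064538058785*t + 37133928377798*t^2.
(91297157443645 + 93064538058785*t + 37133928377798*t^2)^{37} mod (142399789668083,f) = 126079587199584 + 69510967621346*t + 13580571102835*t^2.

126079587199584 + 69510967621346*t + 13580571102835*t^2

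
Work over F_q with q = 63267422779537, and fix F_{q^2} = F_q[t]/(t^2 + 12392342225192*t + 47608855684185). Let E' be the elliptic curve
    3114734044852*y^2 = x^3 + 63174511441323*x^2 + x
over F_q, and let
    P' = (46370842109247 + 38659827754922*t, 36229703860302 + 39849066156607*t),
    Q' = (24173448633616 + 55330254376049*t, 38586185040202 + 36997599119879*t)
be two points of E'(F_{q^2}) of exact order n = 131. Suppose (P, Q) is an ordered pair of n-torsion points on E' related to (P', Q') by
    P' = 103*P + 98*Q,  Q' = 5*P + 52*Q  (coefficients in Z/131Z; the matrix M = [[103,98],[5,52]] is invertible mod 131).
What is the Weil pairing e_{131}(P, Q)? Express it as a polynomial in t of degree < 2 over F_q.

24349176326786 + 46966506760594*t

The 131-Weil pairing on E[131] over F_{63267422779537} is alternating-bilinear: e_{131}(P',Q') = e_{131}(P,Q)^det(M).
103*52 - 98*5 = 4866; reduced mod 131: det = 19, inverse 69.
Montgomery->Weierstrass: x_W = 17598065497653*x+7366565754676, y_W=17598065497653*y on F_{63267422779537}; lands on y^2=x^3+39923591357727*x+51885824050016.
Run Miller on y^2=x^3+39923591357727*x+51885824050016 over F_{63267422779537}: ladder 10000011 (8 bits); e = f_P(D_Q)/f_Q(D_P).
The quotient is 13308462539823 + 35378505710059*t.
e_{131}(P,Q) = (13308462539823 + 35378505710059*t)^{69} = 24349176326786 + 46966506760594*t.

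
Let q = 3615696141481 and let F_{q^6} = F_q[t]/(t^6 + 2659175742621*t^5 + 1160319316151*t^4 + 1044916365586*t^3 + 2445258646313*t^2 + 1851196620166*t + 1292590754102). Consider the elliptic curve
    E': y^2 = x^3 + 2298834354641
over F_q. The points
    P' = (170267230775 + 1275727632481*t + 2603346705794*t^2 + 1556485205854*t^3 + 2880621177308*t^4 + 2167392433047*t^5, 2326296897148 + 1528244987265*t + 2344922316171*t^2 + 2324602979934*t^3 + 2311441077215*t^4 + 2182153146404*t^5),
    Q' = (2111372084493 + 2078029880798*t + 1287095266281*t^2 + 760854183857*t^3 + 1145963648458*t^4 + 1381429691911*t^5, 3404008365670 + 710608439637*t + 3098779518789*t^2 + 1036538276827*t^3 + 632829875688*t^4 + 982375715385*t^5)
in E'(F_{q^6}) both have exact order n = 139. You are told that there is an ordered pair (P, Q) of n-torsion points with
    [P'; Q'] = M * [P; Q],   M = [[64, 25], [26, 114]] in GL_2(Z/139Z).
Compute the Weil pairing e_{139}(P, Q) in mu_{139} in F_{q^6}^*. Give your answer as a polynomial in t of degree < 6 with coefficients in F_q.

1864125488700 + 2719211549961*t + 870844631680*t^2 + 3458729717384*t^3 + 988432475192*t^4 + 2892697602712*t^5

The 139-Weil pairing on E[139] over F_{3615696141481} is alternating-bilinear: e_{139}(P',Q') = e_{139}(P,Q)^det(M).
So e_{139}(P,Q) = e_{139}(P',Q')^{16}, since 113*16 = 1 mod 139.
Build f_{139,P'} and f_{139,Q'} via the 8-bit ladder of 139=10001011_2; evaluate at shifted divisors; quotient in F_{3615696141481^6}.
f_P(D_Q)/f_Q(D_P) = 2134406447197 + 2107561703344*t + 2198797265176*t^2 + 884053805289*t^3 + 712345152755*t^4 + 1743724092795*t^5.
(2134406447197 + 2107561703344*t + 2198797265176*t^2 + 884053805289*t^3 + 712345152755*t^4 + 1743724092795*t^5)^{16} mod (3615696141481,f) = 1864125488700 + 2719211549961*t + 870844631680*t^2 + 3458729717384*t^3 + 988432475192*t^4 + 2892697602712*t^5.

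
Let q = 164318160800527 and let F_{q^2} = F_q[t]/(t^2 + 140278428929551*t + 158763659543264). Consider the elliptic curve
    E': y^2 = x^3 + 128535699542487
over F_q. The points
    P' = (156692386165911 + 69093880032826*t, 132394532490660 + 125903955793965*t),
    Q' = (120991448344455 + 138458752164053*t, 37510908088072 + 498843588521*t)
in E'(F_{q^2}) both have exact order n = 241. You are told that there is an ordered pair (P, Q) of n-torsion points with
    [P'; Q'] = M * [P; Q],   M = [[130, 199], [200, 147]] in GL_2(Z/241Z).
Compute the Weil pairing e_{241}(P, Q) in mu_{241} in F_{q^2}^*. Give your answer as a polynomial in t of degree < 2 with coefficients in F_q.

Alternating bilinearity on E[241] (values in mu_{241} in F_{164318160800527^2}) gives e(P',Q') = e(P,Q)^det(M).
Hence e(P,Q) = e(P',Q')^{154} where 154 = 36^{-1} mod 241.
Double-and-add over 11110001: 8-1 doublings, 5-1 additions; each step l_{T,T}/v_{2T} or l_{T,P'}/v at Q'+S for random S.
So e_{241}(P',Q') = 46008661597500 + 153796810327014*t.
Raise to 154: e(P,Q) = 119379072660630 + 31860282585270*t in mu_{241}.

119379072660630 + 31860282585270*t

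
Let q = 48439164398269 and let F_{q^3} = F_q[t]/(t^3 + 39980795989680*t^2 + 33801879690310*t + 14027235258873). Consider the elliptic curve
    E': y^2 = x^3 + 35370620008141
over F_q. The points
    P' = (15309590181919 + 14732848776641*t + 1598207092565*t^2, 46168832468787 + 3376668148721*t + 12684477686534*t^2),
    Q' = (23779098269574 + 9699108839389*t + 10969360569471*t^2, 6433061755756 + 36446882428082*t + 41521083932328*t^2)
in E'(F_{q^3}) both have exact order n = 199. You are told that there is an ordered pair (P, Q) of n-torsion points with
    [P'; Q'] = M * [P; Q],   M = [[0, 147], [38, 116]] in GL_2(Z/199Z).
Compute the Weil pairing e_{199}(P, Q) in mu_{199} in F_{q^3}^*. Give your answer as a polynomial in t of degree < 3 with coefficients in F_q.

37994428113273 + 12533984525308*t + 139246150691*t^2

The 199-Weil pairing on E[199] over F_{48439164398269} is alternating-bilinear: e_{199}(P',Q') = e_{199}(P,Q)^det(M).
det(M) mod 199 = 185; its inverse in (Z/199)^* is 71 (check: 185*71 mod 199 = 1).
Run Miller on y^2=x^3+35370620008141 over F_{48439164398269}: ladder 11000111 (8 bits); e = f_P(D_Q)/f_Q(D_P).
Miller gives e_{199}(P',Q') = 37468756902882 + 7623383486856*t + 28453848778650*t^2 in F_{48439164398269^3}.
Finally e_{199}(P,Q) = 37994428113273 + 12533984525308*t + 139246150691*t^2.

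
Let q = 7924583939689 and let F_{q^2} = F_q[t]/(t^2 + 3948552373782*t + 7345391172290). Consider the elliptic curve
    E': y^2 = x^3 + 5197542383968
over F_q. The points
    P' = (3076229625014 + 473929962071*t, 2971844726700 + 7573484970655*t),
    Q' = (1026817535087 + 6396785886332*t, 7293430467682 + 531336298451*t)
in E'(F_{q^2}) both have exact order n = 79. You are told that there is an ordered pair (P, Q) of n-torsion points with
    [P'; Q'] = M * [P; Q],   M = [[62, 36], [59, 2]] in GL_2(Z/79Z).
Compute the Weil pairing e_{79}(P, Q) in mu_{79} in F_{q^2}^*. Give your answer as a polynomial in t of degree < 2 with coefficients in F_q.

Under M = [[62,36],[59,2]] in GL_2(Z/79), e_{79}(P',Q') = e_{79}(P,Q)^(62*2-36*59 mod 79).
So e_{79}(P,Q) = e_{79}(P',Q')^{60}, since 54*60 = 1 mod 79.
Build f_{79,P'} and f_{79,Q'} via the 7-bit ladder of 79=1001111_2; evaluate at shifted divisors; quotient in F_{7924583939689^2}.
e_{79}(P',Q') = 4516561620132 + 648798243380*t.
Hence e(P,Q) = 5473555508750 + 4435314623344*t in F_{7924583939689^2}^*.

5473555508750 + 4435314623344*t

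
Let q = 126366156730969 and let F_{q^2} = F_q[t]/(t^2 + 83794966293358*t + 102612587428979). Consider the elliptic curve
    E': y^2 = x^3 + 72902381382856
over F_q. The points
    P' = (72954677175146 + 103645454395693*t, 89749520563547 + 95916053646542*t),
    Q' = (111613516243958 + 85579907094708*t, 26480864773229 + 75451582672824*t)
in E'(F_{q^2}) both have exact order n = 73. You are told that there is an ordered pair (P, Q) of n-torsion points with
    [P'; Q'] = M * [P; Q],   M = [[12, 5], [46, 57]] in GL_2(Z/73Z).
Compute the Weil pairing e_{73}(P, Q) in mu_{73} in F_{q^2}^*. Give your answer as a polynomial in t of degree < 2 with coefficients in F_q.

Alternating bilinearity on E[73] (values in mu_{73} in F_{126366156730969^2}) gives e(P',Q') = e(P,Q)^det(M).
det M = 12*57 - 5*46 = 454 = 16 (mod 73); 16^{-1} = 32 (mod 73).
Double-and-add over 1001001: 7-1 doublings, 3-1 additions; each step l_{T,T}/v_{2T} or l_{T,P'}/v at Q'+S for random S.
The quotient is 38149424334543 + 94110814488170*t.
Hence e(P,Q) = 17504926807521 + 29055913344653*t in F_{126366156730969^2}^*.

17504926807521 + 29055913344653*t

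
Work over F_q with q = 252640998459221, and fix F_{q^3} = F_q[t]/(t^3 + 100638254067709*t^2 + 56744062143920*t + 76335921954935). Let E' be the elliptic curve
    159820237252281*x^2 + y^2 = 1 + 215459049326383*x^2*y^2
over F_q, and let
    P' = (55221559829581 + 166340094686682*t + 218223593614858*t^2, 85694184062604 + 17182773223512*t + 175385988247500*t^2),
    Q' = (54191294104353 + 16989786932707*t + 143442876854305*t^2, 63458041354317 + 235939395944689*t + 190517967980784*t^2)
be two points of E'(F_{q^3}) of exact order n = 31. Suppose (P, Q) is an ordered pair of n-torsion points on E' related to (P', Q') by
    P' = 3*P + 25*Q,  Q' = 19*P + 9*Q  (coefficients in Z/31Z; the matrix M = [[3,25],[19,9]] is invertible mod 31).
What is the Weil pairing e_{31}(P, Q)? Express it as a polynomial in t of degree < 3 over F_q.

168357914563136 + 107938525618601*t + 200016364667013*t^2

e_{31} is bilinear + alternating on E[31], so e_{31}(3*P + 25*Q, 19*P + 9*Q) = e_{31}(P,Q)^(3*9-25*19).
Inverting 17 mod 31: 11. Thus e_{31}(P,Q) = e(P',Q')^{11}.
Edwards a_E,d_E -> Montgomery A=136296008460377,B=101482006560859 -> Weierstrass 246302927513948,231716221870679 via alpha=230973880069258,beta=112410796211085.
Run Miller on y^2=x^3+246302927513948*x+231716221870679 over F_{252640998459221}: ladder 11111 (5 bits); e = f_P(D_Q)/f_Q(D_P).
Result: e(P',Q') = 240980000215082 + 31482280411583*t + 14410125025639*t^2.
Raise to 11: e(P,Q) = 168357914563136 + 107938525618601*t + 200016364667013*t^2 in mu_{31}.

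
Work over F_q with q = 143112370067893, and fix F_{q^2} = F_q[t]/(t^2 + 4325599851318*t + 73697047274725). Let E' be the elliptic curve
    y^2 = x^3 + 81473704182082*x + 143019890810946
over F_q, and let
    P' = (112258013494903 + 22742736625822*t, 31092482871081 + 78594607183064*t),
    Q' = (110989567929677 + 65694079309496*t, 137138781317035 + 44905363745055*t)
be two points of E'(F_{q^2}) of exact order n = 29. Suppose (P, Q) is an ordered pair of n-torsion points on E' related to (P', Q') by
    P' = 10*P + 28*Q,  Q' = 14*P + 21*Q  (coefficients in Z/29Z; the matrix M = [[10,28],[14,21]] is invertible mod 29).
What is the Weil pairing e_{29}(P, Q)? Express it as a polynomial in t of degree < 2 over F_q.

e_{29}(aP+bQ,cP+dQ) = e_{29}(P,Q)^(ad-bc); with (a,b,c,d)=(10,28,14,21) this gives the det-29 law.
10*21 - 28*14 = -182; reduced mod 29: det = 21, inverse 18.
Miller loop for e_{29} over F_{143112370067893^2}: bits of 29 = 11101; 4 double steps + 3 add steps, l/v at each.
Result: e(P',Q') = 62625854502247 + 116138554004212*t.
Thus e_{29}(P,Q) = 30626981461459 + 2347749711514*t.

30626981461459 + 2347749711514*t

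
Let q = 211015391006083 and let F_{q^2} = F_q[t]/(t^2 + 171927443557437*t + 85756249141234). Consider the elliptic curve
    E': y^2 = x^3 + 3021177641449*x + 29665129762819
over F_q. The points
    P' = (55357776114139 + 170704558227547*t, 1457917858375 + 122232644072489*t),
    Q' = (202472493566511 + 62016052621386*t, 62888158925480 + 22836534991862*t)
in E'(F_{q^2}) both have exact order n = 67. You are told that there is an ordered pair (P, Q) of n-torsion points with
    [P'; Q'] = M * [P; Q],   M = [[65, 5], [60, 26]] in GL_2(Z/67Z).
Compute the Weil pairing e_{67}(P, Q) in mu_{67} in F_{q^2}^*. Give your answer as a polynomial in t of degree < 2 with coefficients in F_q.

46883881262439 + 158378970864229*t

Alternating bilinearity on E[67] (values in mu_{67} in F_{211015391006083^2}) gives e(P',Q') = e(P,Q)^det(M).
Hence e(P,Q) = e(P',Q')^{63} where 63 = 50^{-1} mod 67.
Double-and-add over 1000011: 7-1 doublings, 3-1 additions; each step l_{T,T}/v_{2T} or l_{T,P'}/v at Q'+S for random S.
f_P(D_Q)/f_Q(D_P) = 26230527449122 + 45662381474342*t.
e_{67}(P,Q) = (26230527449122 + 45662381474342*t)^{63} = 46883881262439 + 158378970864229*t.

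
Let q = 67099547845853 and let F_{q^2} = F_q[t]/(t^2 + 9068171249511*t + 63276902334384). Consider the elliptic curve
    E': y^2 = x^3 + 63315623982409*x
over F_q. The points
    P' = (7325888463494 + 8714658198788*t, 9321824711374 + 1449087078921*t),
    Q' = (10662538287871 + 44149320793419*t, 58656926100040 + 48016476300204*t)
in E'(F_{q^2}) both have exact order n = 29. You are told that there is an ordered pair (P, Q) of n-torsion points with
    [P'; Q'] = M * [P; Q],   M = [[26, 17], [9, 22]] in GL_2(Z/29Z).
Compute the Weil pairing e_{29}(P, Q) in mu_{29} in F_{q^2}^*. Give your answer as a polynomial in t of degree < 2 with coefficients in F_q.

Alternating bilinearity on E[29] (values in mu_{29} in F_{67099547845853^2}) gives e(P',Q') = e(P,Q)^det(M).
26*22 - 17*9 = 419; reduced mod 29: det = 13, inverse 9.
Miller loop for e_{29} over F_{67099547845853^2}: bits of 29 = 11101; 4 double steps + 3 add steps, l/v at each.
Result: e(P',Q') = 23059297257931 + 44101699102178*t.
Hence e(P,Q) = 27148144090786 + 19911451031002*t in F_{67099547845853^2}^*.

27148144090786 + 19911451031002*t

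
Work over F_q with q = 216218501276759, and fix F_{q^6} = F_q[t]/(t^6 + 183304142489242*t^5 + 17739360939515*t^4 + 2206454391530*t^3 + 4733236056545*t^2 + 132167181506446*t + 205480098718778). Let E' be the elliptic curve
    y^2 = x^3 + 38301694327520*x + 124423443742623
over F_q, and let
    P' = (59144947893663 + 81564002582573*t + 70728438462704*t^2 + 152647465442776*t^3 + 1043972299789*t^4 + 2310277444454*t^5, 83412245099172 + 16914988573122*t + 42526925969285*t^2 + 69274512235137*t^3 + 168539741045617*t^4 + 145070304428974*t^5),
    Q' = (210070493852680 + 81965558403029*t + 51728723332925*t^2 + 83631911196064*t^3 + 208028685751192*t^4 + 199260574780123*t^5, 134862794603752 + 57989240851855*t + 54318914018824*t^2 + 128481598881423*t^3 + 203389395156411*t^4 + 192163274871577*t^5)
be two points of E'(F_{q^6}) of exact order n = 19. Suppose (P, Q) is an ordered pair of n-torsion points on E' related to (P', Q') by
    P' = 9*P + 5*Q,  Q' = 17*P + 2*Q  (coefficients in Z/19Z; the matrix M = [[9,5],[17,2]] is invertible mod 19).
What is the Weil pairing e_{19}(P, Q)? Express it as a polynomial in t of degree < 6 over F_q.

Alternating bilinearity on E[19] (values in mu_{19} in F_{216218501276759^6}) gives e(P',Q') = e(P,Q)^det(M).
Inverting 9 mod 19: 17. Thus e_{19}(P,Q) = e(P',Q')^{17}.
5-bit Miller (10011) on E'/F_{216218501276759} with a'=38301694327520, b'=124423443742623: accumulate tangent/chord ratios at Q'+S and P'+S'.
f_P(D_Q)/f_Q(D_P) = 212361411773785 + 93385104836807*t + 40409549512309*t^2 + 123436647841366*t^3 + 185850176805417*t^4 + 54820134579606*t^5.
(212361411773785 + 93385104836807*t + 40409549512309*t^2 + 123436647841366*t^3 + 185850176805417*t^4 + 54820134579606*t^5)^{17} mod (216218501276759,f) = 133721778790318 + 66306939057041*t + 85364292112948*t^2 + 94267263380559*t^3 + 170834991439132*t^4 + 26117770983531*t^5.

133721778790318 + 66306939057041*t + 85364292112948*t^2 + 94267263380559*t^3 + 170834991439132*t^4 + 26117770983531*t^5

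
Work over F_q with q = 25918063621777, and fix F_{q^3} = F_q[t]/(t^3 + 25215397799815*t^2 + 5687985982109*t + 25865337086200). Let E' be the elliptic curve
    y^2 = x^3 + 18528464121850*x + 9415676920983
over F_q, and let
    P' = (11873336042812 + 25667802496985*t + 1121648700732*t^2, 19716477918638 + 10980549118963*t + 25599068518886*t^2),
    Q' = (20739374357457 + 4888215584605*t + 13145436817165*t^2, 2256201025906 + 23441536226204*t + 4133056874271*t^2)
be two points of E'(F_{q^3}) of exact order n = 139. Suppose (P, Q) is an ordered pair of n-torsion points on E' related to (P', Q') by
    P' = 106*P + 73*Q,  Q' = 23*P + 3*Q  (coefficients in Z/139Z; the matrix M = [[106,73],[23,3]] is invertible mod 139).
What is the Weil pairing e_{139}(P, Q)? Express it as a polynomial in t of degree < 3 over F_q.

The 139-Weil pairing on E[139] over F_{25918063621777} is alternating-bilinear: e_{139}(P',Q') = e_{139}(P,Q)^det(M).
So e_{139}(P,Q) = e_{139}(P',Q')^{24}, since 29*24 = 1 mod 139.
Run Miller on y^2=x^3+18528464121850*x+9415676920983 over F_{25918063621777}: ladder 10001011 (8 bits); e = f_P(D_Q)/f_Q(D_P).
Result: e(P',Q') = 25015041179287 + 25093018935841*t + 874886715445*t^2.
(25015041179287 + 25093018935841*t + 874886715445*t^2)^{24} mod (25918063621777,f) = 20314892343608 + 19961493677671*t + 13461226752710*t^2.

20314892343608 + 19961493677671*t + 13461226752710*t^2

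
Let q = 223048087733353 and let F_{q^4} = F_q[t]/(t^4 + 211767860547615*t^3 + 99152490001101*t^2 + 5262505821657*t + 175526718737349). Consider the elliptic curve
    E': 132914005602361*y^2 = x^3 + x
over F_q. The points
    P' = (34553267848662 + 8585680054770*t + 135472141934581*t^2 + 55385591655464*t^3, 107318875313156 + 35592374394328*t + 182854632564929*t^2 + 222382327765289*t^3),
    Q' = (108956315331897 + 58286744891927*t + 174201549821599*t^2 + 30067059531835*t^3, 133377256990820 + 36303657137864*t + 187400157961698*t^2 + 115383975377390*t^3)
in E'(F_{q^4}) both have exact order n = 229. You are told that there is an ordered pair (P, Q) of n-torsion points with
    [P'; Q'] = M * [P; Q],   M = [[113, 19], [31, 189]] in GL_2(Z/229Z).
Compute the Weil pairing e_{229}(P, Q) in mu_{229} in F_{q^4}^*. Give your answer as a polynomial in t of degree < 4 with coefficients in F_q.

96151405047549 + 87895711598651*t + 23961063677836*t^2 + 61017434717091*t^3

Since e_{229}(P,P)=e_{229}(Q,Q)=1 and e_{229}(Q,P)=e_{229}(P,Q)^{-1}, expanding e_{229}(113*P + 19*Q,31*P + 189*Q) leaves e(P,Q)^det(M).
113*189 - 19*31 = 20768; reduced mod 229: det = 158, inverse 129.
Set x_W=50274523332307*u, y_W=50274523332307*v; then E': y_W^2=x_W^3+5044094098872*x_W.
Run Miller on y^2=x^3+5044094098872*x over F_{223048087733353}: ladder 11100101 (8 bits); e = f_P(D_Q)/f_Q(D_P).
The quotient is 72574076870005 + 135087857594562*t + 108809788192965*t^2 + 144768039570624*t^3.
Hence e(P,Q) = 96151405047549 + 87895711598651*t + 23961063677836*t^2 + 61017434717091*t^3 in F_{223048087733353^4}^*.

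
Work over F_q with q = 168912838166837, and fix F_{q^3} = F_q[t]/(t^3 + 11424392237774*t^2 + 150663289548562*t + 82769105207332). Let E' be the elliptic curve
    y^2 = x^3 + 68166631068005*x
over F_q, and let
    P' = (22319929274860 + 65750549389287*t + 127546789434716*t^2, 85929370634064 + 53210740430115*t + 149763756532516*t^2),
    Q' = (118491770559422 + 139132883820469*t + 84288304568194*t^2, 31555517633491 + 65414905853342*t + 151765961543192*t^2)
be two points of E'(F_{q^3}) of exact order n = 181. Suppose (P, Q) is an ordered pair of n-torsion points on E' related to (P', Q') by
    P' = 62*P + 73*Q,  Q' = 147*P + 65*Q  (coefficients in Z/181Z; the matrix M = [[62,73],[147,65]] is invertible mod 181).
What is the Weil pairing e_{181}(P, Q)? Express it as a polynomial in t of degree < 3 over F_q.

147842110623623 + 66142220213734*t + 109478034990957*t^2

Since e_{181}(P,P)=e_{181}(Q,Q)=1 and e_{181}(Q,P)=e_{181}(P,Q)^{-1}, expanding e_{181}(62*P + 73*Q,147*P + 65*Q) leaves e(P,Q)^det(M).
So e_{181}(P,Q) = e_{181}(P',Q')^{45}, since 177*45 = 1 mod 181.
Run Miller on y^2=x^3+68166631068005*x over F_{168912838166837}: ladder 10110101 (8 bits); e = f_P(D_Q)/f_Q(D_P).
Result: e(P',Q') = 165726094003478 + 40204469328241*t + 37502838801524*t^2.
Thus e_{181}(P,Q) = 147842110623623 + 66142220213734*t + 109478034990957*t^2.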